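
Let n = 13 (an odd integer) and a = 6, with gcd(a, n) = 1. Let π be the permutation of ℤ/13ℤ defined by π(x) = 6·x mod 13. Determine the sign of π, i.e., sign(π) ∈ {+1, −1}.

-1

Trace 4: π^k(4) = [4, 11, 1, 6, 10, 8, 9] for k=0..6.
Cycle lengths of π_6 on ℤ/13ℤ: [12, 1]; 2 cycles in total.
13 − 2 = 11 transpositions; sign(π) = (−1)^11 = -1.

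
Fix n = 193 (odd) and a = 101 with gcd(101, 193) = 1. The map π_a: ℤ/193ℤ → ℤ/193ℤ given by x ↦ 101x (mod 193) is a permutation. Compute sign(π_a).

Start at x=187: 187 → 166 → 168 → 177 → 121 → 62 → 86 → … (one orbit).
Cycle type of π: 96×2 + 1; total 3 cycles.
With 3 cycles on 193 points, sign = (−1)^{193−3} = +1.

+1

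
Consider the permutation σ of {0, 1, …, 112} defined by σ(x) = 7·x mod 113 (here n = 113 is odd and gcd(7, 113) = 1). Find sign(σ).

Orbit of 30 under x↦7x: [30, 97, 1, 7, 49, 4, 28]… (length divides ord_113(7)).
9 cycles of lengths [14, 14, 14, 14, 14, 14, 14, 14, 1].
n − c = 113 − 9 = 104; sign = (−1)^104 = +1.
(7|113)_J = +1 (Zolotarev's lemma cross-check).

+1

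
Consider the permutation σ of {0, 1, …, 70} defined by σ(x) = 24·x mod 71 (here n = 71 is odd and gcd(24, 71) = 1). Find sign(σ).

Trace 45: π^k(45) = [45, 15, 5, 49, 40, 37, 36] for k=0..6.
3 cycles of lengths [35, 35, 1].
sign(π) = (−1)^{n − #cycles} = (−1)^{71−3} = (−1)^68 = +1.
Check: (24/71) = +1 by Zolotarev.

+1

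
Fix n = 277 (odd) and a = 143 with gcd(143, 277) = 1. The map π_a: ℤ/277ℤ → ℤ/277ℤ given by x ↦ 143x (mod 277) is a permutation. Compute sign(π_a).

-1

Orbit of 39 under x↦143x: [39, 37, 28, 126, 13, 197, 194]… (length divides ord_277(143)).
Decompose π into cycles: lengths [276, 1] (2 cycles, including the fixed point 0).
2 cycles on 277: each ℓ→(−1)^(ℓ−1), product (−1)^275 = -1.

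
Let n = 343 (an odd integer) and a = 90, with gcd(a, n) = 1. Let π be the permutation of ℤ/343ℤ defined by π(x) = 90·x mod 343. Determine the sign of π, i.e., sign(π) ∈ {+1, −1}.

-1

Trace 209: π^k(209) = [209, 288, 195, 57, 328, 22, 265] for k=0..6.
Decompose π into cycles: lengths [98, 98, 98, 14, 14, 14, 2, 2, 2, 1] (10 cycles, including the fixed point 0).
sign(π) = (−1)^{n − #cycles} = (−1)^{343−10} = (−1)^333 = -1.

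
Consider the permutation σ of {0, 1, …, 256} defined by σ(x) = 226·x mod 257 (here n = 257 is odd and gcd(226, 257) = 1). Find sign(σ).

Trace 141: π^k(141) = [141, 255, 62, 134, 215, 17, 244] for k=0..6.
3 cycles of lengths [128, 128, 1].
sign(π) = (−1)^{n − #cycles} = (−1)^{257−3} = (−1)^254 = +1.
(226|257)_J = +1 (Zolotarev's lemma cross-check).

+1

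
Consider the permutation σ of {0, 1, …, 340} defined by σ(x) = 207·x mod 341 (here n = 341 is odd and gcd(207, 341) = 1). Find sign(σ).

-1

Trace 196: π^k(196) = [196, 334, 256, 137, 56, 339, 268] for k=0..6.
Decompose π into cycles: lengths [30, 30, 30, 30, 30, 30, 30, 30, 30, 30, 30, 5, 5, 1] (14 cycles, including the fixed point 0).
sign(π) = (−1)^{n − #cycles} = (−1)^{341−14} = (−1)^327 = -1.
(207|341)_J = -1 (Zolotarev's lemma cross-check).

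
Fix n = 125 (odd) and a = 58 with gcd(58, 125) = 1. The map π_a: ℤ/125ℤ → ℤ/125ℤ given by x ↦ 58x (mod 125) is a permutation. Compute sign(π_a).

-1

Trace 86: π^k(86) = [86, 113, 54, 7, 31, 48, 34] for k=0..6.
4 cycles of lengths [100, 20, 4, 1].
With 4 cycles on 125 points, sign = (−1)^{125−4} = -1.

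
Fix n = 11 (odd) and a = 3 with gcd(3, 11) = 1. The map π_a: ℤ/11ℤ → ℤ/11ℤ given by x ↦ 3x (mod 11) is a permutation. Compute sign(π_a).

Start at x=3: 3 → 9 → 5 → 4 → 1 → 3 (one orbit).
3 cycles of lengths [5, 5, 1].
Σ(ℓ_i−1) = 11−3 = 8; sign = (−1)^8 = +1.
(3|11)_J = +1 (Zolotarev's lemma cross-check).

+1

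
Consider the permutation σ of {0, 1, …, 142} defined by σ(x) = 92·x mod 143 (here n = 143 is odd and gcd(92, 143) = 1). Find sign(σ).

Start at x=1: 1 → 92 → 27 → 53 → 14 → 1 (one orbit).
π_92 has 39 disjoint cycles with lengths [5, 5, 5, 5, 5, 5, 5, 5, 5, 5, 5, 5, 5, 5, 5, 5, 5, 5, 5, 5, 5, 5, 5, 5, 5, 5, 1, 1, 1, 1, 1, 1, 1, 1, 1, 1, 1, 1, 1] on {0,…,142}.
sign(π) = (−1)^{n − #cycles} = (−1)^{143−39} = (−1)^104 = +1.
(92|143)_J = +1 (Zolotarev's lemma cross-check).

+1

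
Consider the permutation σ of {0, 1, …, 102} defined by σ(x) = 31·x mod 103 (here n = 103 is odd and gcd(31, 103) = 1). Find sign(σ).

Start at x=66: 66 → 89 → 81 → 39 → 76 → 90 → 9 → … (one orbit).
Cycle lengths of π_31 on ℤ/103ℤ: [34, 34, 34, 1]; 4 cycles in total.
n − c = 103 − 4 = 99; sign = (−1)^99 = -1.

-1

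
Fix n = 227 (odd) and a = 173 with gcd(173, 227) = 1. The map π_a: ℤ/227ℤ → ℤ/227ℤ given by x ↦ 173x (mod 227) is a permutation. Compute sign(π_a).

+1

Trace 112: π^k(112) = [112, 81, 166, 116, 92, 26, 185] for k=0..6.
Cycle lengths of π_173 on ℤ/227ℤ: [113, 113, 1]; 3 cycles in total.
Σ(ℓ_i−1) = 227−3 = 224; sign = (−1)^224 = +1.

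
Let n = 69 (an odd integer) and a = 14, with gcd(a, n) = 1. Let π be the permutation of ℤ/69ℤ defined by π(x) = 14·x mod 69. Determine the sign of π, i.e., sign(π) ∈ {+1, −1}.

Orbit of 65 under x↦14x: [65, 13, 44, 64, 68, 55, 11]… (length divides ord_69(14)).
Decompose π into cycles: lengths [22, 22, 22, 2, 1] (5 cycles, including the fixed point 0).
n − c = 69 − 5 = 64; sign = (−1)^64 = +1.
Check: (14/69) = +1 by Zolotarev.

+1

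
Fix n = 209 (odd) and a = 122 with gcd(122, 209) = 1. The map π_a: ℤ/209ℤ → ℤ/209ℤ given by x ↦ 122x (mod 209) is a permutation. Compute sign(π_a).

-1

Orbit of 12 under x↦122x: [12, 1, 122, 45, 56, 144]… (length divides ord_209(122)).
44 cycles of lengths [6, 6, 6, 6, 6, 6, 6, 6, 6, 6, 6, 6, 6, 6, 6, 6, 6, 6, 6, 6, 6, 6, 6, 6, 6, 6, 6, 6, 6, 6, 6, 6, 6, 1, 1, 1, 1, 1, 1, 1, 1, 1, 1, 1].
209 − 44 = 165 transpositions; sign(π) = (−1)^165 = -1.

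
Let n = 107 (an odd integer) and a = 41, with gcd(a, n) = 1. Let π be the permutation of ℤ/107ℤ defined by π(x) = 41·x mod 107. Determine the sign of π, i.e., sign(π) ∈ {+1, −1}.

Start at x=48: 48 → 42 → 10 → 89 → 11 → 23 → 87 → … (one orbit).
Decompose π into cycles: lengths [53, 53, 1] (3 cycles, including the fixed point 0).
n − c = 107 − 3 = 104; sign = (−1)^104 = +1.
(41|107)_J = +1 (Zolotarev's lemma cross-check).

+1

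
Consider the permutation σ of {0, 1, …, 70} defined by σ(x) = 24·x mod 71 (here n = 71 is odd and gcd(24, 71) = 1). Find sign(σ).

+1

Trace 25: π^k(25) = [25, 32, 58, 43, 38, 60, 20] for k=0..6.
Cycle type of π: 35×2 + 1; total 3 cycles.
n − c = 71 − 3 = 68; sign = (−1)^68 = +1.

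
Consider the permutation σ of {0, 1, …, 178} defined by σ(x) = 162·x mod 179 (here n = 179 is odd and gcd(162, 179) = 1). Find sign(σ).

Orbit of 46 under x↦162x: [46, 113, 48, 79, 89, 98, 124]… (length divides ord_179(162)).
π_162 has 2 disjoint cycles with lengths [178, 1] on {0,…,178}.
179 − 2 = 177 transpositions; sign(π) = (−1)^177 = -1.
Zolotarev: (162|179) = -1, matching the cycle-count sign.

-1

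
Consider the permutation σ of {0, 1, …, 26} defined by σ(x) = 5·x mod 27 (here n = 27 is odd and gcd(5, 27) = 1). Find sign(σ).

Start at x=20: 20 → 19 → 14 → 16 → 26 → 22 → 2 → … (one orbit).
4 cycles of lengths [18, 6, 2, 1].
sign(π) = (−1)^{n − #cycles} = (−1)^{27−4} = (−1)^23 = -1.

-1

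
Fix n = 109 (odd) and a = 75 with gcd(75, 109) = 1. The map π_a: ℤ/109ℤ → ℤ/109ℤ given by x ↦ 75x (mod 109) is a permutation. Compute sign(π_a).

Start at x=1: 1 → 75 → 66 → 45 → 105 → 27 → 63 → … (one orbit).
The orbit structure of x ↦ 75x mod 109: 13 orbits of sizes [9, 9, 9, 9, 9, 9, 9, 9, 9, 9, 9, 9, 1].
109 − 13 = 96 transpositions; sign(π) = (−1)^96 = +1.

+1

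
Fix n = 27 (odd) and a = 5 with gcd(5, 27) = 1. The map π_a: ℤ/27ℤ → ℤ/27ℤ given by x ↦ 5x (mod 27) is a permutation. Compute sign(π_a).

Orbit of 26 under x↦5x: [26, 22, 2, 10, 23, 7, 8]… (length divides ord_27(5)).
Decompose π into cycles: lengths [18, 6, 2, 1] (4 cycles, including the fixed point 0).
4 cycles on 27: each ℓ→(−1)^(ℓ−1), product (−1)^23 = -1.

-1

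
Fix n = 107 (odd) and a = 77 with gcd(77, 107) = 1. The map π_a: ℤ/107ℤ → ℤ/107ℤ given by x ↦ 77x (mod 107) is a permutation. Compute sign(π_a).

Trace 1: π^k(1) = [1, 77, 44, 71, 10, 21, 12] for k=0..6.
π_77 has 2 disjoint cycles with lengths [106, 1] on {0,…,106}.
With 2 cycles on 107 points, sign = (−1)^{107−2} = -1.
The Jacobi symbol (77|107) = -1 (Zolotarev) agrees.

-1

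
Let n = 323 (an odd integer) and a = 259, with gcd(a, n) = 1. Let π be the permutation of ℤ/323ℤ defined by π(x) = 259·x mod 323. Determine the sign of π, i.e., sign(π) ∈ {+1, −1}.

Orbit of 217 under x↦259x: [217, 1, 259, 220, 132, 273, 293]… (length divides ord_323(259)).
Decompose π into cycles: lengths [12, 12, 12, 12, 12, 12, 12, 12, 12, 12, 12, 12, 12, 12, 12, 12, 12, 12, 12, 12, 12, 12, 12, 12, 6, 6, 6, 4, 4, 4, 4, 1] (32 cycles, including the fixed point 0).
32 cycles on 323: each ℓ→(−1)^(ℓ−1), product (−1)^291 = -1.
(259|323)_J = -1 (Zolotarev's lemma cross-check).

-1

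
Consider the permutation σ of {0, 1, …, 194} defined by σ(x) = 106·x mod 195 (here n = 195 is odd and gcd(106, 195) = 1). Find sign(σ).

Orbit of 106 under x↦106x: [106, 121, 151, 16, 136, 181, 76]… (length divides ord_195(106)).
Cycle lengths of π_106 on ℤ/195ℤ: [12, 12, 12, 12, 12, 12, 12, 12, 12, 12, 12, 12, 12, 12, 12, 1, 1, 1, 1, 1, 1, 1, 1, 1, 1, 1, 1, 1, 1, 1]; 30 cycles in total.
30 cycles on 195: each ℓ→(−1)^(ℓ−1), product (−1)^165 = -1.
Via Zolotarev, sign(π_{106}) = (106|195) = -1.

-1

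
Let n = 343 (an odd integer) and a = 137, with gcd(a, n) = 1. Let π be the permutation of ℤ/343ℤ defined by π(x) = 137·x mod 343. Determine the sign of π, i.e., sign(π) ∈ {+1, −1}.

+1

Start at x=235: 235 → 296 → 78 → 53 → 58 → 57 → 263 → … (one orbit).
Cycle type of π: 147×2 + 21×2 + 3×2 + 1; total 7 cycles.
343 − 7 = 336 transpositions; sign(π) = (−1)^336 = +1.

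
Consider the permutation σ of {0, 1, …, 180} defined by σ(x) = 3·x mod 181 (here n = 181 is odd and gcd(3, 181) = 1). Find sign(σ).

Start at x=169: 169 → 145 → 73 → 38 → 114 → 161 → 121 → … (one orbit).
Cycle lengths of π_3 on ℤ/181ℤ: [45, 45, 45, 45, 1]; 5 cycles in total.
n − c = 181 − 5 = 176; sign = (−1)^176 = +1.
Check: (3/181) = +1 by Zolotarev.

+1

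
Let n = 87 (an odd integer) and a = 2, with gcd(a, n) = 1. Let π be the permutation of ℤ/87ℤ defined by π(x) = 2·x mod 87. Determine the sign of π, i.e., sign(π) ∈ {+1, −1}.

Start at x=2: 2 → 4 → 8 → 16 → 32 → 64 → 41 → … (one orbit).
Decompose π into cycles: lengths [28, 28, 28, 2, 1] (5 cycles, including the fixed point 0).
sign(π) = (−1)^{n − #cycles} = (−1)^{87−5} = (−1)^82 = +1.
Via Zolotarev, sign(π_{2}) = (2|87) = +1.

+1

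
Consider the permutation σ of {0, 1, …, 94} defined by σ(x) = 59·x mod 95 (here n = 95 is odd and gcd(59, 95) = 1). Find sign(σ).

-1

Trace 69: π^k(69) = [69, 81, 29, 1, 59, 61, 84] for k=0..6.
Decompose π into cycles: lengths [18, 18, 18, 18, 18, 2, 2, 1] (8 cycles, including the fixed point 0).
n − c = 95 − 8 = 87; sign = (−1)^87 = -1.
Via Zolotarev, sign(π_{59}) = (59|95) = -1.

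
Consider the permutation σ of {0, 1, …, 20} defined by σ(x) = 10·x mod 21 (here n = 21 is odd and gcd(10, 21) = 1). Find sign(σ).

-1

Orbit of 19 under x↦10x: [19, 1, 10, 16, 13, 4]… (length divides ord_21(10)).
Cycle type of π: 6×3 + 1×3; total 6 cycles.
sign(π) = (−1)^{n − #cycles} = (−1)^{21−6} = (−1)^15 = -1.
Via Zolotarev, sign(π_{10}) = (10|21) = -1.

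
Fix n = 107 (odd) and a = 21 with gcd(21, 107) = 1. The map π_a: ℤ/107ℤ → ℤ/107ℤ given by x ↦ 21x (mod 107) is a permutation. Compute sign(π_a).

Start at x=54: 54 → 64 → 60 → 83 → 31 → 9 → 82 → … (one orbit).
π_21 has 2 disjoint cycles with lengths [106, 1] on {0,…,106}.
Σ(ℓ_i−1) = 107−2 = 105; sign = (−1)^105 = -1.
Zolotarev: (21|107) = -1, matching the cycle-count sign.

-1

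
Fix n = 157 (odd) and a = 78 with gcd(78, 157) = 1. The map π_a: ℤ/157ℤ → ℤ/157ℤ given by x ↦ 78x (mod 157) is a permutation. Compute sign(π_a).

Trace 64: π^k(64) = [64, 125, 16, 149, 4, 155, 1] for k=0..6.
Cycle lengths of π_78 on ℤ/157ℤ: [52, 52, 52, 1]; 4 cycles in total.
sign(π) = (−1)^{n − #cycles} = (−1)^{157−4} = (−1)^153 = -1.

-1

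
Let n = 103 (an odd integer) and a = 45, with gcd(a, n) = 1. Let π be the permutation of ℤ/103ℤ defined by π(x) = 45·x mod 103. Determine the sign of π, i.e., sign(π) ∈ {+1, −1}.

-1

Orbit of 92 under x↦45x: [92, 20, 76, 21, 18, 89, 91]… (length divides ord_103(45)).
π_45 has 2 disjoint cycles with lengths [102, 1] on {0,…,102}.
Σ(ℓ_i−1) = 103−2 = 101; sign = (−1)^101 = -1.
Check: (45/103) = -1 by Zolotarev.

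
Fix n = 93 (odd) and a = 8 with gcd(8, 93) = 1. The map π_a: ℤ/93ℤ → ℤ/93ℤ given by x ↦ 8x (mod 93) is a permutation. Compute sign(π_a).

Start at x=8: 8 → 64 → 47 → 4 → 32 → 70 → 2 → … (one orbit).
The orbit structure of x ↦ 8x mod 93: 14 orbits of sizes [10, 10, 10, 10, 10, 10, 5, 5, 5, 5, 5, 5, 2, 1].
Σ(ℓ_i−1) = 93−14 = 79; sign = (−1)^79 = -1.
(8|93)_J = -1 (Zolotarev's lemma cross-check).

-1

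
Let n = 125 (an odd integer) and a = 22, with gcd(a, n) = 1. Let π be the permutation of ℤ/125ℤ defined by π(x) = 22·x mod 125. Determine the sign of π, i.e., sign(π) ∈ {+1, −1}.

Trace 37: π^k(37) = [37, 64, 33, 101, 97, 9, 73] for k=0..6.
Cycle lengths of π_22 on ℤ/125ℤ: [100, 20, 4, 1]; 4 cycles in total.
125 − 4 = 121 transpositions; sign(π) = (−1)^121 = -1.
Via Zolotarev, sign(π_{22}) = (22|125) = -1.

-1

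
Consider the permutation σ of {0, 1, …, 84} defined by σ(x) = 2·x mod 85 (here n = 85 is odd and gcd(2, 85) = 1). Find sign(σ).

-1

Start at x=1: 1 → 2 → 4 → 8 → 16 → 32 → 64 → … (one orbit).
12 cycles of lengths [8, 8, 8, 8, 8, 8, 8, 8, 8, 8, 4, 1].
n − c = 85 − 12 = 73; sign = (−1)^73 = -1.
Zolotarev: (2|85) = -1, matching the cycle-count sign.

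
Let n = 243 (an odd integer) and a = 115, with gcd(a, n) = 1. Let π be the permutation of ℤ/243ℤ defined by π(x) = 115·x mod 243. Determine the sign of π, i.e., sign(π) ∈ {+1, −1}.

Start at x=142: 142 → 49 → 46 → 187 → 121 → 64 → 70 → … (one orbit).
11 cycles of lengths [81, 81, 27, 27, 9, 9, 3, 3, 1, 1, 1].
With 11 cycles on 243 points, sign = (−1)^{243−11} = +1.

+1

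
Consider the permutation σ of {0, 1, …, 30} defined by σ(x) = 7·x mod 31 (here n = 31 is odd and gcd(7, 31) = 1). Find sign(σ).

+1

Trace 28: π^k(28) = [28, 10, 8, 25, 20, 16, 19] for k=0..6.
π_7 has 3 disjoint cycles with lengths [15, 15, 1] on {0,…,30}.
Σ(ℓ_i−1) = 31−3 = 28; sign = (−1)^28 = +1.
(7|31)_J = +1 (Zolotarev's lemma cross-check).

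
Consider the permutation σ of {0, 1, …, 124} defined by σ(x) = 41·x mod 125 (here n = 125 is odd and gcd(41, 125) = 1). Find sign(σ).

Orbit of 86 under x↦41x: [86, 26, 66, 81, 71, 36, 101]… (length divides ord_125(41)).
13 cycles of lengths [25, 25, 25, 25, 5, 5, 5, 5, 1, 1, 1, 1, 1].
125 − 13 = 112 transpositions; sign(π) = (−1)^112 = +1.

+1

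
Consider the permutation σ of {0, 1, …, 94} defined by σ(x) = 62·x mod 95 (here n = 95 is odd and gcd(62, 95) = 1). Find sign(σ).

Trace 62: π^k(62) = [62, 44, 68, 36, 47, 64, 73] for k=0..6.
6 cycles of lengths [36, 36, 9, 9, 4, 1].
95 − 6 = 89 transpositions; sign(π) = (−1)^89 = -1.

-1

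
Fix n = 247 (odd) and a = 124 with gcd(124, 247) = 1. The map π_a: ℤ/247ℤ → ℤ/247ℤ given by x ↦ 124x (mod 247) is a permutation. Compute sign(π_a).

+1

Trace 220: π^k(220) = [220, 110, 55, 151, 199, 223, 235] for k=0..6.
9 cycles of lengths [36, 36, 36, 36, 36, 36, 18, 12, 1].
With 9 cycles on 247 points, sign = (−1)^{247−9} = +1.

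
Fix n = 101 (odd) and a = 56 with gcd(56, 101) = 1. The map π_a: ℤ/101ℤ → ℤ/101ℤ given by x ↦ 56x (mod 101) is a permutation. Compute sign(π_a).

Trace 1: π^k(1) = [1, 56, 5, 78, 25, 87, 24] for k=0..6.
Decompose π into cycles: lengths [25, 25, 25, 25, 1] (5 cycles, including the fixed point 0).
Σ(ℓ_i−1) = 101−5 = 96; sign = (−1)^96 = +1.
The Jacobi symbol (56|101) = +1 (Zolotarev) agrees.

+1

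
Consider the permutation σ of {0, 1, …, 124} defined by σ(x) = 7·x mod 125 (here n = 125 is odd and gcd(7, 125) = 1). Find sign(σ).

-1

Start at x=18: 18 → 1 → 7 → 49 → 93 → 26 → 57 → … (one orbit).
Cycle type of π: 20×5 + 4×6 + 1; total 12 cycles.
With 12 cycles on 125 points, sign = (−1)^{125−12} = -1.
(7|125)_J = -1 (Zolotarev's lemma cross-check).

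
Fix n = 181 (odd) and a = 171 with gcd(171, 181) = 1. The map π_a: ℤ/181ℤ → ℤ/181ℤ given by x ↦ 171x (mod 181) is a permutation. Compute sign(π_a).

-1

Orbit of 39 under x↦171x: [39, 153, 99, 96, 126, 7, 111]… (length divides ord_181(171)).
Decompose π into cycles: lengths [180, 1] (2 cycles, including the fixed point 0).
sign(π) = (−1)^{n − #cycles} = (−1)^{181−2} = (−1)^179 = -1.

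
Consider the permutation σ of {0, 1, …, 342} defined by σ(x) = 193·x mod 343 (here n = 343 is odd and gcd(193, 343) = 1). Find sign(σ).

Trace 8: π^k(8) = [8, 172, 268, 274, 60, 261, 295] for k=0..6.
π_193 has 7 disjoint cycles with lengths [147, 147, 21, 21, 3, 3, 1] on {0,…,342}.
n − c = 343 − 7 = 336; sign = (−1)^336 = +1.
Check: (193/343) = +1 by Zolotarev.

+1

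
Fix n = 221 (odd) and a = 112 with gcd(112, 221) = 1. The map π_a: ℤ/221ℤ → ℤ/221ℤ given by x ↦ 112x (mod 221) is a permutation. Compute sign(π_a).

+1

Trace 118: π^k(118) = [118, 177, 155, 122, 183, 164, 25] for k=0..6.
Cycle lengths of π_112 on ℤ/221ℤ: [16, 16, 16, 16, 16, 16, 16, 16, 16, 16, 16, 16, 16, 4, 4, 4, 1]; 17 cycles in total.
n − c = 221 − 17 = 204; sign = (−1)^204 = +1.
(112|221)_J = +1 (Zolotarev's lemma cross-check).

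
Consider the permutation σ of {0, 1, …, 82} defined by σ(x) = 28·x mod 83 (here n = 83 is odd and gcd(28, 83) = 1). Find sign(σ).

Orbit of 25 under x↦28x: [25, 36, 12, 4, 29, 65, 77]… (length divides ord_83(28)).
Cycle type of π: 41×2 + 1; total 3 cycles.
3 cycles on 83: each ℓ→(−1)^(ℓ−1), product (−1)^80 = +1.

+1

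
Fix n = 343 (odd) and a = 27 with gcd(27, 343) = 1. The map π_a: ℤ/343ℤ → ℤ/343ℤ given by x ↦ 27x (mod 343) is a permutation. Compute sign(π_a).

Start at x=118: 118 → 99 → 272 → 141 → 34 → 232 → 90 → … (one orbit).
Cycle type of π: 98×3 + 14×3 + 2×3 + 1; total 10 cycles.
sign(π) = (−1)^{n − #cycles} = (−1)^{343−10} = (−1)^333 = -1.
Zolotarev: (27|343) = -1, matching the cycle-count sign.

-1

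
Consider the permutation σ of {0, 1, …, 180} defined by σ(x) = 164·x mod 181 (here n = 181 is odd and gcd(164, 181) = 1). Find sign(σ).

-1

Start at x=93: 93 → 48 → 89 → 116 → 19 → 39 → 61 → … (one orbit).
6 cycles of lengths [36, 36, 36, 36, 36, 1].
sign(π) = (−1)^{n − #cycles} = (−1)^{181−6} = (−1)^175 = -1.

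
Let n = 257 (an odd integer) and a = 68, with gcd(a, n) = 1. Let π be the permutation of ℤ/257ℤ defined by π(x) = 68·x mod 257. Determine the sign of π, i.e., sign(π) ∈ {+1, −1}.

Orbit of 225 under x↦68x: [225, 137, 64, 240, 129, 34, 256]… (length divides ord_257(68)).
Cycle lengths of π_68 on ℤ/257ℤ: [32, 32, 32, 32, 32, 32, 32, 32, 1]; 9 cycles in total.
n − c = 257 − 9 = 248; sign = (−1)^248 = +1.
(68|257)_J = +1 (Zolotarev's lemma cross-check).

+1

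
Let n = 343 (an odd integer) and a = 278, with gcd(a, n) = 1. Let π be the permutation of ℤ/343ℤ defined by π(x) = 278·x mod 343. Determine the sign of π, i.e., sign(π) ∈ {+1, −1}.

Start at x=272: 272 → 156 → 150 → 197 → 229 → 207 → 265 → … (one orbit).
Cycle type of π: 294 + 42 + 6 + 1; total 4 cycles.
Σ(ℓ_i−1) = 343−4 = 339; sign = (−1)^339 = -1.

-1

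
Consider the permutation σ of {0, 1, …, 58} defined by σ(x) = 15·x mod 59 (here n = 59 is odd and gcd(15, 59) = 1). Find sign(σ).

+1

Trace 25: π^k(25) = [25, 21, 20, 5, 16, 4, 1] for k=0..6.
The orbit structure of x ↦ 15x mod 59: 3 orbits of sizes [29, 29, 1].
sign(π) = (−1)^{n − #cycles} = (−1)^{59−3} = (−1)^56 = +1.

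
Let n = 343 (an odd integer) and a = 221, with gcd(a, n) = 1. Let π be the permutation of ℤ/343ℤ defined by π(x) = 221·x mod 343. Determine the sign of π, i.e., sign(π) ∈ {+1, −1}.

+1

Start at x=99: 99 → 270 → 331 → 92 → 95 → 72 → 134 → … (one orbit).
π_221 has 7 disjoint cycles with lengths [147, 147, 21, 21, 3, 3, 1] on {0,…,342}.
Σ(ℓ_i−1) = 343−7 = 336; sign = (−1)^336 = +1.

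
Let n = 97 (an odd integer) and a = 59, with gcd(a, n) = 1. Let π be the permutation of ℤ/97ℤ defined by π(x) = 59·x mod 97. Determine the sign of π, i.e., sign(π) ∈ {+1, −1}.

Start at x=70: 70 → 56 → 6 → 63 → 31 → 83 → 47 → … (one orbit).
π_59 has 2 disjoint cycles with lengths [96, 1] on {0,…,96}.
With 2 cycles on 97 points, sign = (−1)^{97−2} = -1.
(59|97)_J = -1 (Zolotarev's lemma cross-check).

-1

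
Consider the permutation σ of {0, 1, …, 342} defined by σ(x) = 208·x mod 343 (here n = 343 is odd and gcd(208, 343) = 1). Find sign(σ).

Orbit of 31 under x↦208x: [31, 274, 54, 256, 83, 114, 45]… (length divides ord_343(208)).
Cycle lengths of π_208 on ℤ/343ℤ: [294, 42, 6, 1]; 4 cycles in total.
sign(π) = (−1)^{n − #cycles} = (−1)^{343−4} = (−1)^339 = -1.

-1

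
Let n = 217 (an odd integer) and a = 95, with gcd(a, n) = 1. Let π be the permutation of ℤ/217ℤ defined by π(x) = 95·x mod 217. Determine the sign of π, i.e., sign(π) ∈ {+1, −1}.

Trace 109: π^k(109) = [109, 156, 64, 4, 163, 78, 32] for k=0..6.
Decompose π into cycles: lengths [15, 15, 15, 15, 15, 15, 15, 15, 15, 15, 15, 15, 5, 5, 5, 5, 5, 5, 3, 3, 1] (21 cycles, including the fixed point 0).
217 − 21 = 196 transpositions; sign(π) = (−1)^196 = +1.
Zolotarev: (95|217) = +1, matching the cycle-count sign.

+1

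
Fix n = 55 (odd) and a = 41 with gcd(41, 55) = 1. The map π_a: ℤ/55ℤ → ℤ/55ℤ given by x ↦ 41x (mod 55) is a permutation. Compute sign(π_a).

Start at x=31: 31 → 6 → 26 → 21 → 36 → 46 → 16 → … (one orbit).
10 cycles of lengths [10, 10, 10, 10, 10, 1, 1, 1, 1, 1].
Σ(ℓ_i−1) = 55−10 = 45; sign = (−1)^45 = -1.

-1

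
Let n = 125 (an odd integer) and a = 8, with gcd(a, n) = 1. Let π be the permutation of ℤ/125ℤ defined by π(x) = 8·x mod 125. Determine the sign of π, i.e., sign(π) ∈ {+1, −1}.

Start at x=71: 71 → 68 → 44 → 102 → 66 → 28 → 99 → … (one orbit).
Cycle type of π: 100 + 20 + 4 + 1; total 4 cycles.
sign(π) = (−1)^{n − #cycles} = (−1)^{125−4} = (−1)^121 = -1.

-1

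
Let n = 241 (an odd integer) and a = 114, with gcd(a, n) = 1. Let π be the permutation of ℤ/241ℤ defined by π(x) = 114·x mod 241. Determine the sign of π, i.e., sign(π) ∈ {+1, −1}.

-1

Trace 100: π^k(100) = [100, 73, 128, 132, 106, 34, 20] for k=0..6.
Decompose π into cycles: lengths [240, 1] (2 cycles, including the fixed point 0).
Σ(ℓ_i−1) = 241−2 = 239; sign = (−1)^239 = -1.
Check: (114/241) = -1 by Zolotarev.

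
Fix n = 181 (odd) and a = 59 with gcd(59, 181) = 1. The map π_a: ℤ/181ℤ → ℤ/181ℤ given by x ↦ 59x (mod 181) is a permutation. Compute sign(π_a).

+1

Start at x=135: 135 → 1 → 59 → 42 → 125 → 135 (one orbit).
Cycle lengths of π_59 on ℤ/181ℤ: [5, 5, 5, 5, 5, 5, 5, 5, 5, 5, 5, 5, 5, 5, 5, 5, 5, 5, 5, 5, 5, 5, 5, 5, 5, 5, 5, 5, 5, 5, 5, 5, 5, 5, 5, 5, 1]; 37 cycles in total.
n − c = 181 − 37 = 144; sign = (−1)^144 = +1.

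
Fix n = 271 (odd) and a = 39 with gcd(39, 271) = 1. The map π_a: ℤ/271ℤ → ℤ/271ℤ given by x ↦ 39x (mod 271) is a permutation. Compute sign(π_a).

Trace 72: π^k(72) = [72, 98, 28, 8, 41, 244, 31] for k=0..6.
Decompose π into cycles: lengths [45, 45, 45, 45, 45, 45, 1] (7 cycles, including the fixed point 0).
271 − 7 = 264 transpositions; sign(π) = (−1)^264 = +1.
Check: (39/271) = +1 by Zolotarev.

+1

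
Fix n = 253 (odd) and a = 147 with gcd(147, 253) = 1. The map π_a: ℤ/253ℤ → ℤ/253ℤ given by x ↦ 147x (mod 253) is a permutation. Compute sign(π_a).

Start at x=104: 104 → 108 → 190 → 100 → 26 → 27 → 174 → … (one orbit).
π_147 has 9 disjoint cycles with lengths [55, 55, 55, 55, 11, 11, 5, 5, 1] on {0,…,252}.
sign(π) = (−1)^{n − #cycles} = (−1)^{253−9} = (−1)^244 = +1.

+1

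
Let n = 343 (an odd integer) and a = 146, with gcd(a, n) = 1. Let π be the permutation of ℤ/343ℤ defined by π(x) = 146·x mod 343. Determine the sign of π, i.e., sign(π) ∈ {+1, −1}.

-1

Trace 246: π^k(246) = [246, 244, 295, 195, 1, 146, 50] for k=0..6.
Decompose π into cycles: lengths [14, 14, 14, 14, 14, 14, 14, 14, 14, 14, 14, 14, 14, 14, 14, 14, 14, 14, 14, 14, 14, 2, 2, 2, 2, 2, 2, 2, 2, 2, 2, 2, 2, 2, 2, 2, 2, 2, 2, 2, 2, 2, 2, 2, 2, 1] (46 cycles, including the fixed point 0).
Σ(ℓ_i−1) = 343−46 = 297; sign = (−1)^297 = -1.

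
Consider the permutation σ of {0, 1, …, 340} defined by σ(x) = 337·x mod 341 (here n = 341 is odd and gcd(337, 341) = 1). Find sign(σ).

Trace 340: π^k(340) = [340, 4, 325, 64, 85, 1, 337] for k=0..6.
Cycle lengths of π_337 on ℤ/341ℤ: [10, 10, 10, 10, 10, 10, 10, 10, 10, 10, 10, 10, 10, 10, 10, 10, 10, 10, 10, 10, 10, 10, 10, 10, 10, 10, 10, 10, 10, 10, 10, 10, 10, 10, 1]; 35 cycles in total.
341 − 35 = 306 transpositions; sign(π) = (−1)^306 = +1.
Check: (337/341) = +1 by Zolotarev.

+1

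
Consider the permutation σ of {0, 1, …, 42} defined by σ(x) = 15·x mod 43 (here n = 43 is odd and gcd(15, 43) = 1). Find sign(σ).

Orbit of 40 under x↦15x: [40, 41, 13, 23, 1, 15, 10]… (length divides ord_43(15)).
π_15 has 3 disjoint cycles with lengths [21, 21, 1] on {0,…,42}.
With 3 cycles on 43 points, sign = (−1)^{43−3} = +1.

+1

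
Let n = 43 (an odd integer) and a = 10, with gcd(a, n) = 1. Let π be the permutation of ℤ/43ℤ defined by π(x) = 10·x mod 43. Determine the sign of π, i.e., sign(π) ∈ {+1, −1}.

+1

Start at x=16: 16 → 31 → 9 → 4 → 40 → 13 → 1 → … (one orbit).
π_10 has 3 disjoint cycles with lengths [21, 21, 1] on {0,…,42}.
43 − 3 = 40 transpositions; sign(π) = (−1)^40 = +1.
Zolotarev: (10|43) = +1, matching the cycle-count sign.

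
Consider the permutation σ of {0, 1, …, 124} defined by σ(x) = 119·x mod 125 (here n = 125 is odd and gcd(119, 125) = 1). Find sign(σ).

Trace 109: π^k(109) = [109, 96, 49, 81, 14, 41, 4] for k=0..6.
Cycle lengths of π_119 on ℤ/125ℤ: [50, 50, 10, 10, 2, 2, 1]; 7 cycles in total.
7 cycles on 125: each ℓ→(−1)^(ℓ−1), product (−1)^118 = +1.
Via Zolotarev, sign(π_{119}) = (119|125) = +1.

+1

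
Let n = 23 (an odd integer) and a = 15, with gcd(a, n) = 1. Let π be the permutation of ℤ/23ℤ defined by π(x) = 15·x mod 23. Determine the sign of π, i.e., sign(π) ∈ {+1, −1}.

Trace 22: π^k(22) = [22, 8, 5, 6, 21, 16, 10] for k=0..6.
The orbit structure of x ↦ 15x mod 23: 2 orbits of sizes [22, 1].
2 cycles on 23: each ℓ→(−1)^(ℓ−1), product (−1)^21 = -1.

-1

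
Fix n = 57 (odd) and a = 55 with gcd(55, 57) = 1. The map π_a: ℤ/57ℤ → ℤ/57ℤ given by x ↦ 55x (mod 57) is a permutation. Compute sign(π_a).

Start at x=43: 43 → 28 → 1 → 55 → 4 → 49 → 16 → … (one orbit).
9 cycles of lengths [9, 9, 9, 9, 9, 9, 1, 1, 1].
57 − 9 = 48 transpositions; sign(π) = (−1)^48 = +1.

+1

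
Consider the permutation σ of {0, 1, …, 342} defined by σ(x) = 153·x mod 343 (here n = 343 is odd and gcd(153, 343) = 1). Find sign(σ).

-1

Orbit of 237 under x↦153x: [237, 246, 251, 330, 69, 267, 34]… (length divides ord_343(153)).
Decompose π into cycles: lengths [98, 98, 98, 14, 14, 14, 2, 2, 2, 1] (10 cycles, including the fixed point 0).
Σ(ℓ_i−1) = 343−10 = 333; sign = (−1)^333 = -1.
The Jacobi symbol (153|343) = -1 (Zolotarev) agrees.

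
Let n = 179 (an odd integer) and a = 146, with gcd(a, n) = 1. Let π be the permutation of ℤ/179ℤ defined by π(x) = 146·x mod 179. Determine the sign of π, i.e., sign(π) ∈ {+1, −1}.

Orbit of 87 under x↦146x: [87, 172, 52, 74, 64, 36, 65]… (length divides ord_179(146)).
π_146 has 3 disjoint cycles with lengths [89, 89, 1] on {0,…,178}.
Σ(ℓ_i−1) = 179−3 = 176; sign = (−1)^176 = +1.

+1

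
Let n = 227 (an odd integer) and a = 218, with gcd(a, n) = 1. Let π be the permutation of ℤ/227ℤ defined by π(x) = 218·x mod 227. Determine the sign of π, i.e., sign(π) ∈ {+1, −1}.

Trace 130: π^k(130) = [130, 192, 88, 116, 91, 89, 107] for k=0..6.
The orbit structure of x ↦ 218x mod 227: 2 orbits of sizes [226, 1].
sign(π) = (−1)^{n − #cycles} = (−1)^{227−2} = (−1)^225 = -1.
The Jacobi symbol (218|227) = -1 (Zolotarev) agrees.

-1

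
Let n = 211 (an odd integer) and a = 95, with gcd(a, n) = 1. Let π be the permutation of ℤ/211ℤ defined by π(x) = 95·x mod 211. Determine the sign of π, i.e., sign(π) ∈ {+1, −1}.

Orbit of 49 under x↦95x: [49, 13, 180, 9, 11, 201, 105]… (length divides ord_211(95)).
π_95 has 3 disjoint cycles with lengths [105, 105, 1] on {0,…,210}.
Σ(ℓ_i−1) = 211−3 = 208; sign = (−1)^208 = +1.
Via Zolotarev, sign(π_{95}) = (95|211) = +1.

+1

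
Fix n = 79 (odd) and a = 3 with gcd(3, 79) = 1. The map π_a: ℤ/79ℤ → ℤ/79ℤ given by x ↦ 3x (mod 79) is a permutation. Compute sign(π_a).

-1

Trace 41: π^k(41) = [41, 44, 53, 1, 3, 9, 27] for k=0..6.
π_3 has 2 disjoint cycles with lengths [78, 1] on {0,…,78}.
n − c = 79 − 2 = 77; sign = (−1)^77 = -1.
The Jacobi symbol (3|79) = -1 (Zolotarev) agrees.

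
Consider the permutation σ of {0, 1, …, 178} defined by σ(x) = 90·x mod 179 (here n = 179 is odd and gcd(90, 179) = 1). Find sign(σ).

-1

Orbit of 111 under x↦90x: [111, 145, 162, 81, 130, 65, 122]… (length divides ord_179(90)).
π_90 has 2 disjoint cycles with lengths [178, 1] on {0,…,178}.
n − c = 179 − 2 = 177; sign = (−1)^177 = -1.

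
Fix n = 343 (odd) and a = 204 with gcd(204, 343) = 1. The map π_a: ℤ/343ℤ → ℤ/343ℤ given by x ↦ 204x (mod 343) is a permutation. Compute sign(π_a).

+1

Trace 120: π^k(120) = [120, 127, 183, 288, 99, 302, 211] for k=0..6.
Decompose π into cycles: lengths [49, 49, 49, 49, 49, 49, 7, 7, 7, 7, 7, 7, 1, 1, 1, 1, 1, 1, 1] (19 cycles, including the fixed point 0).
343 − 19 = 324 transpositions; sign(π) = (−1)^324 = +1.
Via Zolotarev, sign(π_{204}) = (204|343) = +1.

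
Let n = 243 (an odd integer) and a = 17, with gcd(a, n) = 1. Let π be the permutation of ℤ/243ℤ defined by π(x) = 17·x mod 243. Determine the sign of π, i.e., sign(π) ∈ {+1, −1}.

Trace 154: π^k(154) = [154, 188, 37, 143, 1, 17, 46] for k=0..6.
Cycle type of π: 54×3 + 18×3 + 6×3 + 2×4 + 1; total 14 cycles.
243 − 14 = 229 transpositions; sign(π) = (−1)^229 = -1.
Via Zolotarev, sign(π_{17}) = (17|243) = -1.

-1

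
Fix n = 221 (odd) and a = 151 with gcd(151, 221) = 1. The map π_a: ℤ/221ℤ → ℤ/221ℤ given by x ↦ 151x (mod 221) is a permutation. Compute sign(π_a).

-1

Trace 118: π^k(118) = [118, 138, 64, 161, 1, 151, 38] for k=0..6.
Decompose π into cycles: lengths [8, 8, 8, 8, 8, 8, 8, 8, 8, 8, 8, 8, 8, 8, 8, 8, 8, 8, 8, 8, 8, 8, 8, 8, 8, 8, 4, 4, 4, 1] (30 cycles, including the fixed point 0).
30 cycles on 221: each ℓ→(−1)^(ℓ−1), product (−1)^191 = -1.
Via Zolotarev, sign(π_{151}) = (151|221) = -1.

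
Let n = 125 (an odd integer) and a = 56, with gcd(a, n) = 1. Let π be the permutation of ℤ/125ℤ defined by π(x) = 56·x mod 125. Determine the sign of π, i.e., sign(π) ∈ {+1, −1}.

Trace 36: π^k(36) = [36, 16, 21, 51, 106, 61, 41] for k=0..6.
The orbit structure of x ↦ 56x mod 125: 13 orbits of sizes [25, 25, 25, 25, 5, 5, 5, 5, 1, 1, 1, 1, 1].
With 13 cycles on 125 points, sign = (−1)^{125−13} = +1.

+1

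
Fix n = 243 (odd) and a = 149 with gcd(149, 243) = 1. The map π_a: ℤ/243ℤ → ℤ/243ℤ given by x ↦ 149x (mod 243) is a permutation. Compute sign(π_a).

-1

Start at x=166: 166 → 191 → 28 → 41 → 34 → 206 → 76 → … (one orbit).
π_149 has 6 disjoint cycles with lengths [162, 54, 18, 6, 2, 1] on {0,…,242}.
n − c = 243 − 6 = 237; sign = (−1)^237 = -1.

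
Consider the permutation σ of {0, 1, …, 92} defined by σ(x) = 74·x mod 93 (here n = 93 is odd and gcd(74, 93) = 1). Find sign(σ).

Trace 7: π^k(7) = [7, 53, 16, 68, 10, 89, 76] for k=0..6.
Decompose π into cycles: lengths [30, 30, 30, 2, 1] (5 cycles, including the fixed point 0).
5 cycles on 93: each ℓ→(−1)^(ℓ−1), product (−1)^88 = +1.
Zolotarev: (74|93) = +1, matching the cycle-count sign.

+1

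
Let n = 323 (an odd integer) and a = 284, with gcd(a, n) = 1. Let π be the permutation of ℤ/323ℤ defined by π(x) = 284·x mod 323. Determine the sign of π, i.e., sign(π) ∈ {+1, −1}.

Trace 303: π^k(303) = [303, 134, 265, 1, 284, 229, 113] for k=0..6.
Decompose π into cycles: lengths [16, 16, 16, 16, 16, 16, 16, 16, 16, 16, 16, 16, 16, 16, 16, 16, 16, 16, 16, 2, 2, 2, 2, 2, 2, 2, 2, 2, 1] (29 cycles, including the fixed point 0).
Σ(ℓ_i−1) = 323−29 = 294; sign = (−1)^294 = +1.
(284|323)_J = +1 (Zolotarev's lemma cross-check).

+1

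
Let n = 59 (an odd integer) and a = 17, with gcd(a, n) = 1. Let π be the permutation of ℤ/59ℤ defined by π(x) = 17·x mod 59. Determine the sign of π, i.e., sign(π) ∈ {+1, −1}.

Orbit of 5 under x↦17x: [5, 26, 29, 21, 3, 51, 41]… (length divides ord_59(17)).
Cycle type of π: 29×2 + 1; total 3 cycles.
59 − 3 = 56 transpositions; sign(π) = (−1)^56 = +1.

+1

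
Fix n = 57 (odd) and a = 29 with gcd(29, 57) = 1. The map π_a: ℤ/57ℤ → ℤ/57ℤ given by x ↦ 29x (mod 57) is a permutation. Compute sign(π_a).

Start at x=4: 4 → 2 → 1 → 29 → 43 → 50 → 25 → … (one orbit).
Cycle lengths of π_29 on ℤ/57ℤ: [18, 18, 18, 2, 1]; 5 cycles in total.
n − c = 57 − 5 = 52; sign = (−1)^52 = +1.
Zolotarev: (29|57) = +1, matching the cycle-count sign.

+1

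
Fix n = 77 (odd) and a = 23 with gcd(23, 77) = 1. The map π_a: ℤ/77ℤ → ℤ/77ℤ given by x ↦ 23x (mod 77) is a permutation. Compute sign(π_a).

Trace 23: π^k(23) = [23, 67, 1] for k=0..2.
π_23 has 33 disjoint cycles with lengths [3, 3, 3, 3, 3, 3, 3, 3, 3, 3, 3, 3, 3, 3, 3, 3, 3, 3, 3, 3, 3, 3, 1, 1, 1, 1, 1, 1, 1, 1, 1, 1, 1] on {0,…,76}.
n − c = 77 − 33 = 44; sign = (−1)^44 = +1.

+1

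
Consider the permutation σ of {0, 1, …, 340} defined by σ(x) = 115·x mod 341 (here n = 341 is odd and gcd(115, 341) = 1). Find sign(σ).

Trace 225: π^k(225) = [225, 300, 59, 306, 67, 203, 157] for k=0..6.
14 cycles of lengths [30, 30, 30, 30, 30, 30, 30, 30, 30, 30, 30, 5, 5, 1].
341 − 14 = 327 transpositions; sign(π) = (−1)^327 = -1.
Check: (115/341) = -1 by Zolotarev.

-1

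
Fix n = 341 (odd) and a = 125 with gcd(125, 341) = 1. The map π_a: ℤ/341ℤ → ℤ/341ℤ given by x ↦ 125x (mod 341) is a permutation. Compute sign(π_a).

+1

Start at x=280: 280 → 218 → 311 → 1 → 125 → 280 (one orbit).
Decompose π into cycles: lengths [5, 5, 5, 5, 5, 5, 5, 5, 5, 5, 5, 5, 5, 5, 5, 5, 5, 5, 5, 5, 5, 5, 5, 5, 5, 5, 5, 5, 5, 5, 5, 5, 5, 5, 5, 5, 5, 5, 5, 5, 5, 5, 5, 5, 5, 5, 5, 5, 5, 5, 5, 5, 5, 5, 5, 5, 5, 5, 5, 5, 5, 5, 1, 1, 1, 1, 1, 1, 1, 1, 1, 1, 1, 1, 1, 1, 1, 1, 1, 1, 1, 1, 1, 1, 1, 1, 1, 1, 1, 1, 1, 1, 1] (93 cycles, including the fixed point 0).
n − c = 341 − 93 = 248; sign = (−1)^248 = +1.
Check: (125/341) = +1 by Zolotarev.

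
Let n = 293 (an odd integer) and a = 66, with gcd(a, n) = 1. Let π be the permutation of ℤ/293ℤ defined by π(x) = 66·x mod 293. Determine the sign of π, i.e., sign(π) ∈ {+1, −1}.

Orbit of 165 under x↦66x: [165, 49, 11, 140, 157, 107, 30]… (length divides ord_293(66)).
The orbit structure of x ↦ 66x mod 293: 2 orbits of sizes [292, 1].
Σ(ℓ_i−1) = 293−2 = 291; sign = (−1)^291 = -1.

-1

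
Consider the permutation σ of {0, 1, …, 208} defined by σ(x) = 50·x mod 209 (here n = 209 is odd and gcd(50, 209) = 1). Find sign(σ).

Trace 125: π^k(125) = [125, 189, 45, 160, 58, 183, 163] for k=0..6.
Cycle lengths of π_50 on ℤ/209ℤ: [30, 30, 30, 30, 30, 30, 10, 6, 6, 6, 1]; 11 cycles in total.
n − c = 209 − 11 = 198; sign = (−1)^198 = +1.
Via Zolotarev, sign(π_{50}) = (50|209) = +1.

+1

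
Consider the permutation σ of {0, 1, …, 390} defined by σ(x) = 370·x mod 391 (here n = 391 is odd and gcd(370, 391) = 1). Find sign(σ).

+1

Trace 118: π^k(118) = [118, 259, 35, 47, 186, 4, 307] for k=0..6.
π_370 has 15 disjoint cycles with lengths [44, 44, 44, 44, 44, 44, 44, 44, 11, 11, 4, 4, 4, 4, 1] on {0,…,390}.
Σ(ℓ_i−1) = 391−15 = 376; sign = (−1)^376 = +1.
(370|391)_J = +1 (Zolotarev's lemma cross-check).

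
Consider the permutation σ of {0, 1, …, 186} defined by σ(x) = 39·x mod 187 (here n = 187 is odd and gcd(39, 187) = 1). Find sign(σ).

+1

Start at x=131: 131 → 60 → 96 → 4 → 156 → 100 → 160 → … (one orbit).
Cycle lengths of π_39 on ℤ/187ℤ: [80, 80, 16, 10, 1]; 5 cycles in total.
5 cycles on 187: each ℓ→(−1)^(ℓ−1), product (−1)^182 = +1.
The Jacobi symbol (39|187) = +1 (Zolotarev) agrees.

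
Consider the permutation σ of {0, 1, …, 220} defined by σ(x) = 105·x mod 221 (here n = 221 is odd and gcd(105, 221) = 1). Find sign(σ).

Orbit of 40 under x↦105x: [40, 1, 105, 196, 27, 183, 209]… (length divides ord_221(105)).
π_105 has 26 disjoint cycles with lengths [16, 16, 16, 16, 16, 16, 16, 16, 16, 16, 16, 16, 16, 1, 1, 1, 1, 1, 1, 1, 1, 1, 1, 1, 1, 1] on {0,…,220}.
Σ(ℓ_i−1) = 221−26 = 195; sign = (−1)^195 = -1.

-1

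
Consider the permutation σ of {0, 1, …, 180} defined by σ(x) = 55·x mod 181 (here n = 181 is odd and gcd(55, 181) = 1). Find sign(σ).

Trace 42: π^k(42) = [42, 138, 169, 64, 81, 111, 132] for k=0..6.
Cycle lengths of π_55 on ℤ/181ℤ: [90, 90, 1]; 3 cycles in total.
n − c = 181 − 3 = 178; sign = (−1)^178 = +1.
The Jacobi symbol (55|181) = +1 (Zolotarev) agrees.

+1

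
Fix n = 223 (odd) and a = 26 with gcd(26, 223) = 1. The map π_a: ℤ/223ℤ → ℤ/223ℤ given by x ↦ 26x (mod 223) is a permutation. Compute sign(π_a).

Start at x=49: 49 → 159 → 120 → 221 → 171 → 209 → 82 → … (one orbit).
4 cycles of lengths [74, 74, 74, 1].
Σ(ℓ_i−1) = 223−4 = 219; sign = (−1)^219 = -1.
Zolotarev: (26|223) = -1, matching the cycle-count sign.

-1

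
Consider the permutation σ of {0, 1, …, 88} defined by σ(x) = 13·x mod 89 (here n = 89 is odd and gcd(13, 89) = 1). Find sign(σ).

-1

Start at x=49: 49 → 14 → 4 → 52 → 53 → 66 → 57 → … (one orbit).
Cycle lengths of π_13 on ℤ/89ℤ: [88, 1]; 2 cycles in total.
With 2 cycles on 89 points, sign = (−1)^{89−2} = -1.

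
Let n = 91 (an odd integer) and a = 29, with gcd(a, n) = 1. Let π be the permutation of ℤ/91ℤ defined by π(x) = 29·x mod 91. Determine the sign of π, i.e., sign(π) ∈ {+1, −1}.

+1

Orbit of 29 under x↦29x: [29, 22, 1]… (length divides ord_91(29)).
35 cycles of lengths [3, 3, 3, 3, 3, 3, 3, 3, 3, 3, 3, 3, 3, 3, 3, 3, 3, 3, 3, 3, 3, 3, 3, 3, 3, 3, 3, 3, 1, 1, 1, 1, 1, 1, 1].
n − c = 91 − 35 = 56; sign = (−1)^56 = +1.
Zolotarev: (29|91) = +1, matching the cycle-count sign.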